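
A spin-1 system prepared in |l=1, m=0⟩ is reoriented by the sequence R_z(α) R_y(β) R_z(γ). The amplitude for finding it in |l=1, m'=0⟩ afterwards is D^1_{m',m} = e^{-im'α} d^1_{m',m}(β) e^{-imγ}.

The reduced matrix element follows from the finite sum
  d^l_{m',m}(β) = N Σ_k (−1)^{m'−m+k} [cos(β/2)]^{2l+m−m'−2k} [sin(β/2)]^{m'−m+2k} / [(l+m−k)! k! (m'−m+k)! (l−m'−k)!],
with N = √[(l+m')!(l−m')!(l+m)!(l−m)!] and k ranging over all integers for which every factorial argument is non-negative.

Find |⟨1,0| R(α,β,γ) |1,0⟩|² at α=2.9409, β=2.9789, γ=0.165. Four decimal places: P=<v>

P=0.9738

First d^1_{0,0}(β=2.9789), then the phase factors e^{-i(0)α} and e^{-i(0)γ}:
With c≡cos(β/2)=0.081257 and s≡sin(β/2)=0.996693, N=[1·1·1·1]^{1/2}=1.000000
k: max(0,(0)−(0))=0 … min(1+(0),1−(0))=1
  k=0: (−1)^0·1.0000/(1)·0.0813^2·0.9967^0 = +0.006603
  k=1: (−1)^1·1.0000/(1)·0.0813^0·0.9967^2 = -0.993397
d^1_{0,0}(2.9789) = +0.006603 -0.993397 = -0.986795
|D^1_{0,0}|² = |d^1_{0,0}(β)|² = (-0.986795)² = 0.973764 (the z-rotation phases have unit modulus)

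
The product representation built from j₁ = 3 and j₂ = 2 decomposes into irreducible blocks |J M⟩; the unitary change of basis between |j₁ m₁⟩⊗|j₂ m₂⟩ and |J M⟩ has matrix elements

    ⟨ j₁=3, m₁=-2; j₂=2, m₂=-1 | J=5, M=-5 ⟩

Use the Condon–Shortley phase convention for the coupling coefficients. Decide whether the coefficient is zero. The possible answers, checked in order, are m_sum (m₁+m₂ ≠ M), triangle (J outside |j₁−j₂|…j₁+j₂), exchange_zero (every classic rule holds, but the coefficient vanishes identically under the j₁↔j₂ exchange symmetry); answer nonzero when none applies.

m-sum: m₁+m₂ = -2+(-1) = -3, M = -5  ✗ ⇒ coefficient is 0

m_sum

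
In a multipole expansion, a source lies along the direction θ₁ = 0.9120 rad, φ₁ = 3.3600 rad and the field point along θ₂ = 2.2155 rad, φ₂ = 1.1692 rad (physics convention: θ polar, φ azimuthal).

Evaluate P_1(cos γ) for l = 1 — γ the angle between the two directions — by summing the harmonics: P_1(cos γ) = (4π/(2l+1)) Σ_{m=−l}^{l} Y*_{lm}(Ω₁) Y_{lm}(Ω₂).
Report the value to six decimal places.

Addition theorem: P_1(cos γ) = (4π/3) Σ_m Y*_{lm}(Ω₁) Y_{lm}(Ω₂), m = −1…1:
  m=-1: (-0.26670 - 0.05919j) × (0.10794 - 0.25418j) = -0.04383 + 0.06140j  (running Σ = -0.04383 + 0.06140j)
  m=0: (0.29911 + 0.00000j) × (-0.29363 + 0.00000j) = -0.08783 + 0.00000j  (running Σ = -0.13166 + 0.06140j)
  m=1: (0.26670 - 0.05919j) × (-0.10794 - 0.25418j) = -0.04383 - 0.06140j  (running Σ = -0.17549 + 0.00000j)
Σ over m = -0.17549 + 0.00000j; ×(4π/3) → -0.73511 + 0.00000j. Real part: -0.735111

-0.735111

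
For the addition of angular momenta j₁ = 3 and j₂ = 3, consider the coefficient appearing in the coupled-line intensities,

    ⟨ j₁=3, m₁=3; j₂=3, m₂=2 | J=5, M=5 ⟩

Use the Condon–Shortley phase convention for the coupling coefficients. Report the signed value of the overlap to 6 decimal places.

+√(1/2) = +0.707107

√[11·1!5!5!/12! · 6!0!5!1!10!0!] = √(103680000)
  +(−1)^0/∏(0,1,0,5,5,0)! = 1/14400  (running 1/14400)
⟨..|..⟩ = √(103680000)·(1/14400) = +0.707107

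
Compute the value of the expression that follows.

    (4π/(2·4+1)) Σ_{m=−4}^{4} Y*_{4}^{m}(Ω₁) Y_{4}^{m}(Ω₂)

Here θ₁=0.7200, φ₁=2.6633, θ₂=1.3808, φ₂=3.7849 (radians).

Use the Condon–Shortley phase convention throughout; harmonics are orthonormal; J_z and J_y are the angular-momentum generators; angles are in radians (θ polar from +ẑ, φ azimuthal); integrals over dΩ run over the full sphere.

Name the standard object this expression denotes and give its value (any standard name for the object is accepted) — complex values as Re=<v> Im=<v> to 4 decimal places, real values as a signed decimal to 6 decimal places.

This sum is the spherical-harmonic addition theorem: it equals the Legendre polynomial P_l(cos γ) of the angle γ between the two directions.
Expand P_4 via completeness: Σ_{m} conj(Y_{4,m}) at Ω₁ times Y_{4,m} at Ω₂ —
  [-4]  conj(Y_{4,-4})(Ω₁) = -0.02809 - 0.07880j ; Y_{4,-4}(Ω₂) = -0.34683 - 0.22151j ; Δ = -0.00771 + 0.03355j
  [-3]  conj(Y_{4,-3})(Ω₁) = -0.03656 + 0.26729j ; Y_{4,-3}(Ω₂) = 0.07867 + 0.20957j ; Δ = -0.05889 + 0.01337j
  [-2]  conj(Y_{4,-2})(Ω₁) = 0.24782 - 0.35142j ; Y_{4,-2}(Ω₂) = -0.06786 + 0.23234j ; Δ = 0.06483 + 0.08143j
  [-1]  conj(Y_{4,-1})(Ω₁) = -0.19915 + 0.10325j ; Y_{4,-1}(Ω₂) = 0.19307 - 0.14475j ; Δ = -0.02351 + 0.04876j
  [+0]  conj(Y_{4,0})(Ω₁) = -0.29357 + 0.00000j ; Y_{4,0}(Ω₂) = 0.20888 + 0.00000j ; Δ = -0.06132 + 0.00000j
  [+1]  conj(Y_{4,1})(Ω₁) = 0.19915 + 0.10325j ; Y_{4,1}(Ω₂) = -0.19307 - 0.14475j ; Δ = -0.02351 - 0.04876j
  [+2]  conj(Y_{4,2})(Ω₁) = 0.24782 + 0.35142j ; Y_{4,2}(Ω₂) = -0.06786 - 0.23234j ; Δ = 0.06483 - 0.08143j
  [+3]  conj(Y_{4,3})(Ω₁) = 0.03656 + 0.26729j ; Y_{4,3}(Ω₂) = -0.07867 + 0.20957j ; Δ = -0.05889 - 0.01337j
  [+4]  conj(Y_{4,4})(Ω₁) = -0.02809 + 0.07880j ; Y_{4,4}(Ω₂) = -0.34683 + 0.22151j ; Δ = -0.00771 - 0.03355j
Σ over m = -0.11188 - 0.00000j; ×(4π/9) → -0.15622 - 0.00000j. Real part: -0.156215

Legendre polynomial (addition theorem), -0.156215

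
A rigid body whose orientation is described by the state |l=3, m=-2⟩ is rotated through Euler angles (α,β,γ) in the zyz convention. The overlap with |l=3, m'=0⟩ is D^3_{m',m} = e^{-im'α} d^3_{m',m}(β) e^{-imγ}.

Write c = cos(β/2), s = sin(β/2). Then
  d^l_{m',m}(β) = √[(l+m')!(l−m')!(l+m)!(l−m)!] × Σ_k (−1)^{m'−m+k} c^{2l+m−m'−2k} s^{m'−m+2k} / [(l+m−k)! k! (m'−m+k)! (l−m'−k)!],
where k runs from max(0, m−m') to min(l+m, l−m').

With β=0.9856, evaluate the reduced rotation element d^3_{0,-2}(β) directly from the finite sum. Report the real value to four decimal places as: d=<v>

d=0.5256

d^3_{0,-2}(β=0.9856) via the finite sum:
Half-angle: c=0.881012, s=0.473095. N=√(6·6·1·120)=65.726707
k: max(0,(-2)−(0))=0 … min(3+(-2),3−(0))=1
  k=0: (−1)^2·65.7267/(12)·0.8810^4·0.4731^2 = +0.738556
  k=1: (−1)^3·65.7267/(12)·0.8810^2·0.4731^4 = -0.212969
d^3_{0,-2}(0.9856) = +0.738556 -0.212969 = +0.525587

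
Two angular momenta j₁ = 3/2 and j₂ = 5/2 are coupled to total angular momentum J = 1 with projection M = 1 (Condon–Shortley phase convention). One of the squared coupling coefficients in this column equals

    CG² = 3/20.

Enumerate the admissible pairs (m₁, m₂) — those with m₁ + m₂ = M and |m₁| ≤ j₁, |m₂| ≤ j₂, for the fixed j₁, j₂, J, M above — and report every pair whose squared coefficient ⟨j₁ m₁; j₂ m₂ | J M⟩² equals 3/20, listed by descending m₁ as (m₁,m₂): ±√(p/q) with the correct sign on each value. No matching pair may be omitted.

(1/2,1/2): −√(3/20)

Admissible pairs with m₁+m₂ = M = 1: (-3/2,5/2), (-1/2,3/2), (1/2,1/2), (3/2,-1/2)
  (m₁,m₂)=(3/2,-1/2): CG² = 1/20, CG = +√(1/20)
  (m₁,m₂)=(1/2,1/2): CG² = 3/20, CG = −√(3/20)   ← matches the target
  (m₁,m₂)=(-1/2,3/2): CG² = 3/10, CG = +√(3/10)
  (m₁,m₂)=(-3/2,5/2): CG² = 1/2, CG = −√(1/2)
Pairs with CG² = 3/20: (1/2,1/2): −√(3/20)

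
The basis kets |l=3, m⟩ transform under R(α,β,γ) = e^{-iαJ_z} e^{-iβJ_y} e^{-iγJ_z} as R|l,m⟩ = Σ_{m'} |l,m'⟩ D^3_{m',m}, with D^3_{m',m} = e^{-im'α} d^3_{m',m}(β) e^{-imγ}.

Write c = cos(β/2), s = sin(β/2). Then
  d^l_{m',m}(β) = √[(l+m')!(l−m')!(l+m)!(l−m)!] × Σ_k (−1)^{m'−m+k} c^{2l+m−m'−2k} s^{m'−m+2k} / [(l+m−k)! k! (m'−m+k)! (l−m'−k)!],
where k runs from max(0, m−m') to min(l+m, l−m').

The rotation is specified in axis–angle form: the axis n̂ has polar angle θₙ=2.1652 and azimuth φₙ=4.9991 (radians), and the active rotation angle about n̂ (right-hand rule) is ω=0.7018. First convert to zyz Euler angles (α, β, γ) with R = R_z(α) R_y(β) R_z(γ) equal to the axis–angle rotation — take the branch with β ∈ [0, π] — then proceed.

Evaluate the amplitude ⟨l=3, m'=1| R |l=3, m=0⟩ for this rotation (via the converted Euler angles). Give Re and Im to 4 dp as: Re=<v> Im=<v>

Axis–angle → zyz. n̂ = (sinθₙcosφₙ, sinθₙsinφₙ, cosθₙ) = (+0.234294, -0.794663, -0.560015), ω = 0.7018.
R = I cosω + sinω [n̂]ₓ + (1−cosω) n̂n̂ᵀ gives
  R = [+0.776654, +0.317543, -0.544036; -0.405541, +0.912914, -0.046091; +0.482022, +0.256426, +0.837795]
β = atan2(√(R₁₃²+R₂₃²), R₃₃) = 0.577565; α = atan2(R₂₃, R₁₃) mod 2π = 3.226112; γ = atan2(R₃₂, −R₃₁) mod 2π = 2.652690
D^3_{1,0}(3.2261,0.5776,2.6527) = e^{-i·1·3.2261}·d^3_{1,0}(0.5776)·e^{-i·0·2.6527}. Compute d first:
With c≡cos(β/2)=0.958591 and s≡sin(β/2)=0.284785, N=[24·2·6·6]^{1/2}=41.569219
k: max(0,(0)−(1))=0 … min(3+(0),3−(1))=2
  k=0: (−1)^1·41.5692/(12)·0.9586^5·0.2848^1 = -0.798501
  k=1: (−1)^2·41.5692/(4)·0.9586^3·0.2848^3 = +0.211429
  k=2: (−1)^3·41.5692/(12)·0.9586^1·0.2848^5 = -0.006220
d^3_{1,0}(0.5776) = -0.798501 +0.211429 -0.006220 = -0.593292
Attach z-rotation phases: D = e^{-i(1)(3.2261)}·(-0.593292)·e^{-i(0)(2.6527)} = +0.591175-0.050085i

Re=0.5912 Im=-0.0501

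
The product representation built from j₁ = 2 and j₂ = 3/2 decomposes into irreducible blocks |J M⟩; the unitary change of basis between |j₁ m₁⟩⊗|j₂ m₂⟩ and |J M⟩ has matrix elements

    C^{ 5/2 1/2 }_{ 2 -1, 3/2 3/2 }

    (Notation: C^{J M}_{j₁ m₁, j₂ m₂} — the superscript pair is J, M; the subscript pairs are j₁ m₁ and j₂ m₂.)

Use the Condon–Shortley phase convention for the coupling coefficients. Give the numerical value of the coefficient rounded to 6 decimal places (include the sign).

triangle: 1!*3!*2!/7! = 12/5040
(j±m)!: 1!*3!*3!*0!*3!*2! = 432
prefactor² = (2J+1)*Δ*N² = 216/35
  k=1: −1/(1!*0!*2!*2!*1!*0!) = -1/4
Σ = -1/4  ⇒  CG² = 216/35*(-1/4)² = 27/70
CG = −√(27/70) = -0.621059

-0.621059  (= −√(27/70))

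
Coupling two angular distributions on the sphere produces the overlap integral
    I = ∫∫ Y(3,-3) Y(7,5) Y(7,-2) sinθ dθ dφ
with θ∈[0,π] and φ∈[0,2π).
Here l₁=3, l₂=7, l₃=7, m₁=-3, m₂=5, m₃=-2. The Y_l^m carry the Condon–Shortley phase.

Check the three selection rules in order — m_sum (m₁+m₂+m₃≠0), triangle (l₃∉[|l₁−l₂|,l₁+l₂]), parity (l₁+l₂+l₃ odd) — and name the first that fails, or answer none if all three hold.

parity

azimuthal sum: -3 + 5 − 2 = 0  ✓
4 ≤ 7 ≤ 10 (triangle on l)  ✓
L = 3 + 7 + 7 = 17 (odd)  ✗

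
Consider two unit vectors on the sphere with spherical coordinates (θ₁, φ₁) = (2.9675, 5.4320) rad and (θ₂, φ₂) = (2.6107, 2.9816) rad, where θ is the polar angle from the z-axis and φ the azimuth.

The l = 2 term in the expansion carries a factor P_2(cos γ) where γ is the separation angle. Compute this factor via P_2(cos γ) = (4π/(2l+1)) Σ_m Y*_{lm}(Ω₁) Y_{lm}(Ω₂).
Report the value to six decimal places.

Term-by-term m-sum for l=2 (normalisation 4π/5 = 2.513274):
  [-2]  conj(Y_{2,-2})(Ω₁) = -0.00152 - 0.01149j ; Y_{2,-2}(Ω₂) = 0.09399 + 0.03115j ; Δ = 0.00021 - 0.00113j
  [-1]  conj(Y_{2,-1})(Ω₁) = -0.08686 + 0.09912j ; Y_{2,-1}(Ω₂) = 0.33300 + 0.05374j ; Δ = -0.03425 + 0.02834j
  [+0]  conj(Y_{2,0})(Ω₁) = 0.60239 + 0.00000j ; Y_{2,0}(Ω₂) = 0.38824 + 0.00000j ; Δ = 0.23387 + 0.00000j
  [+1]  conj(Y_{2,1})(Ω₁) = 0.08686 + 0.09912j ; Y_{2,1}(Ω₂) = -0.33300 + 0.05374j ; Δ = -0.03425 - 0.02834j
  [+2]  conj(Y_{2,2})(Ω₁) = -0.00152 + 0.01149j ; Y_{2,2}(Ω₂) = 0.09399 - 0.03115j ; Δ = 0.00021 + 0.00113j
Total Σ_m = 0.16580 + 0.00000j. Multiply by 2.513274: 0.41670 + 0.00000j. P_2(cos γ) = 0.416698

0.416698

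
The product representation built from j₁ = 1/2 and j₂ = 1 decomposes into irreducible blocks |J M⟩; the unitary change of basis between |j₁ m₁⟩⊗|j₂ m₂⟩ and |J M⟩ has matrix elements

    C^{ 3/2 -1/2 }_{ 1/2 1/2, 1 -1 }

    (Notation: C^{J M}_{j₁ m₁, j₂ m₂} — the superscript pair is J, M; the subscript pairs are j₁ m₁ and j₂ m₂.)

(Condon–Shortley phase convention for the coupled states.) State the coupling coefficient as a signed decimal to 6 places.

j₁+j₂−J=0  J+j₁−j₂=1  J−j₁+j₂=2  j₁+j₂+J+1=4
(j₁±m₁, j₂±m₂, J±M) = (1,0,0,2,1,2)
P² = 4/3
sum k=0..0:
  [0] +1/2 = 1/2
S = 1/2
C² = P²·S² = 1/3 ; C = +0.577350

+√(1/3) = +0.577350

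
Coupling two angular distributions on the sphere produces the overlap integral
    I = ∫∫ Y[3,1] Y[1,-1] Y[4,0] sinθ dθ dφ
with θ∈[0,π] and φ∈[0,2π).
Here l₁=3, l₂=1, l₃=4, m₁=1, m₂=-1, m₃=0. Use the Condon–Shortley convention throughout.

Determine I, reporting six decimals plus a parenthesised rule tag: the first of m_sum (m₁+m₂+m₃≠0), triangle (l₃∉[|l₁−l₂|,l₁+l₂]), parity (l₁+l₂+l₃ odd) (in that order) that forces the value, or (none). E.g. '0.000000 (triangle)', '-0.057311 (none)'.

0.150786 (none)

m-sum 0 ✓  L=8 even ✓  2≤4≤4 ✓
Π(2lᵢ+1) = 7×3×9 = 189
triangle coeff Δ(3,1,4) = 1/252
Σ_t [0,0]: t=0:+1/36 = 1/36
(3j)²=4/63 [(3 1 4; 0 0 0)], sign=+1
Σ_t [0,0]: t=0:+1/96 = 1/96
(3j)²=1/42 [(3 1 4; 1 -1 0)], sign=+1
⇒ 4πI² = 2/7
I = (+1)√(2/7/(4π)) = 0.15078601
No selection rule forces the value: the integral is nonzero (none).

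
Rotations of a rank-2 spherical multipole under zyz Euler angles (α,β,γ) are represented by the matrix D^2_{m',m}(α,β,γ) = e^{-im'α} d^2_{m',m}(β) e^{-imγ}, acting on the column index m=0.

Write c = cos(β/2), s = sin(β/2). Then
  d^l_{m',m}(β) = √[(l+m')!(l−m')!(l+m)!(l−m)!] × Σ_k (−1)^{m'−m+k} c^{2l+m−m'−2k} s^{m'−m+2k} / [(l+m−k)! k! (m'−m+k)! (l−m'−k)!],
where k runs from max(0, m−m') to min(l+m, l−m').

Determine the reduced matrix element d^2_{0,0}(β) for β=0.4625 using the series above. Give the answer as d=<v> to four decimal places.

d^2_{0,0}(β=0.4625) via the finite sum:
Half-angle: c=0.973381, s=0.229194. N=√(2·2·2·2)=4.000000
k: max(0,(0)−(0))=0 … min(2+(0),2−(0))=2
  k=0: (−1)^0·4.0000/(4)·0.9734^4·0.2292^0 = +0.897699
  k=1: (−1)^1·4.0000/(1)·0.9734^2·0.2292^2 = -0.199083
  k=2: (−1)^2·4.0000/(4)·0.9734^0·0.2292^4 = +0.002759
d^2_{0,0}(0.4625) = +0.897699 -0.199083 +0.002759 = +0.701376

d=0.7014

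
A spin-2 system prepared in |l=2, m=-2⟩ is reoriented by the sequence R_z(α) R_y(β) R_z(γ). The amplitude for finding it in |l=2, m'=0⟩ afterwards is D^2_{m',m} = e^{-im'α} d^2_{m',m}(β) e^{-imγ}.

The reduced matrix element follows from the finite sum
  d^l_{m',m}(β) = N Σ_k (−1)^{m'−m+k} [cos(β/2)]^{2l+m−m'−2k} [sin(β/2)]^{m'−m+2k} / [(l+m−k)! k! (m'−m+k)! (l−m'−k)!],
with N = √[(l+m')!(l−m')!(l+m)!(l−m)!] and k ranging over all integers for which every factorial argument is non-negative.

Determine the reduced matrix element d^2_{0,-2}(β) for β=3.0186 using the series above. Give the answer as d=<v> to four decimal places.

d^2_{0,-2}(β=3.0186) via the finite sum:
Half-angle: c=0.061458, s=0.998110. N=√(2·2·1·24)=9.797959
The bounds max(0,m−m')=0 and min(l+m,l−m')=0 give 1 term
  k=0: (−1)^2·9.7980/(4)·0.0615^2·0.9981^2 = +0.009217
d^2_{0,-2}(3.0186) = +0.009217

d=0.0092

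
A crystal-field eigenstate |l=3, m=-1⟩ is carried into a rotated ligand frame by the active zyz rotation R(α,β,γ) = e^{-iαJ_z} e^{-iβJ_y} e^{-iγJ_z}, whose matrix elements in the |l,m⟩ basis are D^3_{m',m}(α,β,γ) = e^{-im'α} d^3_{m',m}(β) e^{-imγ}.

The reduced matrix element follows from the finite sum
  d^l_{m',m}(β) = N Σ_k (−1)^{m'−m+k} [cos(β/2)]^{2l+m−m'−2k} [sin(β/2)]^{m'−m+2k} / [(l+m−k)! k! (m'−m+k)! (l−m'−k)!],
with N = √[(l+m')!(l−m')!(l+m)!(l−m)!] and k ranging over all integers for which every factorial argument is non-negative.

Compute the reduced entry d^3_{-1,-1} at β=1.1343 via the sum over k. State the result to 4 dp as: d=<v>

d^3_{-1,-1}(β=1.1343) via the finite sum:
Half-angle: c=0.843436, s=0.537230. N=√(2·24·2·24)=48.000000
Admissible k: 0..2 (factorial args all ≥0)
  k=0: (−1)^0·48.0000/(48)·0.8434^6·0.5372^0 = +0.360007
  k=1: (−1)^1·48.0000/(6)·0.8434^4·0.5372^2 = -1.168473
  k=2: (−1)^2·48.0000/(8)·0.8434^2·0.5372^4 = +0.355547
d^3_{-1,-1}(1.1343) = +0.360007 -1.168473 +0.355547 = -0.452918

d=-0.4529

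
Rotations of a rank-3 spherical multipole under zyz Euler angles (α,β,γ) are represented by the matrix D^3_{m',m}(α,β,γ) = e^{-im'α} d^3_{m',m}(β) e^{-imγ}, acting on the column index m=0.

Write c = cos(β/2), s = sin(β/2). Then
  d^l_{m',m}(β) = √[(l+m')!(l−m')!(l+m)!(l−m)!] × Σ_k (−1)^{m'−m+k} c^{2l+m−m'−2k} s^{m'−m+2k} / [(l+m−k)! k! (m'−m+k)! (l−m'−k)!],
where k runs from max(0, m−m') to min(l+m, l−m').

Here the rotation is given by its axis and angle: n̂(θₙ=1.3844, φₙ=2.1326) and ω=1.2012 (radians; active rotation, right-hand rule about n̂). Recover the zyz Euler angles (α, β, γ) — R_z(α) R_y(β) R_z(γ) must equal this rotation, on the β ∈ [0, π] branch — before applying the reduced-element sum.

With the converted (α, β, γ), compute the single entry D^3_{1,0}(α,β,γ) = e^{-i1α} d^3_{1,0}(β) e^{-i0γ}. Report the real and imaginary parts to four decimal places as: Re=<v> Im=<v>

Axis–angle → zyz. n̂ = (sinθₙcosφₙ, sinθₙsinφₙ, cosθₙ) = (-0.523486, +0.831636, +0.185319), ω = 1.2012.
R = I cosω + sinω [n̂]ₓ + (1−cosω) n̂n̂ᵀ gives
  R = [+0.536284, -0.450890, +0.713511; -0.105280, +0.803018, +0.586581; -0.837446, -0.389692, +0.383176]
β = atan2(√(R₁₃²+R₂₃²), R₃₃) = 1.177564; α = atan2(R₂₃, R₁₃) mod 2π = 0.688075; γ = atan2(R₃₂, −R₃₁) mod 2π = 5.847653
First d^3_{1,0}(β=1.1776), then the phase factors e^{-i(1)α} and e^{-i(0)γ}:
Half-angle: c=0.831618, s=0.555349. N=√(24·2·6·6)=41.569219
k∈{0,1,2} keeps every argument non-negative
  k=0: (−1)^1·41.5692/(12)·0.8316^5·0.5553^1 = -0.765200
  k=1: (−1)^2·41.5692/(4)·0.8316^3·0.5553^3 = +1.023717
  k=2: (−1)^3·41.5692/(12)·0.8316^1·0.5553^5 = -0.152175
d^3_{1,0}(1.1776) = -0.765200 +1.023717 -0.152175 = +0.106342
D = (+0.772470-0.635051i)·(+0.106342)·(+1.000000+0.000000i) = +0.082146-0.067533i

Re=0.0821 Im=-0.0675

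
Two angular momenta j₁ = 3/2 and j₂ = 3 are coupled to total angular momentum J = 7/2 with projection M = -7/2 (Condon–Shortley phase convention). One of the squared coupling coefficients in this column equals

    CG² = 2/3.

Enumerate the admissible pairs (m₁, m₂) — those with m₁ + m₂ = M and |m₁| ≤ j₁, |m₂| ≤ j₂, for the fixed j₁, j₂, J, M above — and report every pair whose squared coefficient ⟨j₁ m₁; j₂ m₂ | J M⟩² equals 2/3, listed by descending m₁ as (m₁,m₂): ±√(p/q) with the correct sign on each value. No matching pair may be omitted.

(-1/2,-3): +√(2/3)

Admissible pairs with m₁+m₂ = M = -7/2: (-3/2,-2), (-1/2,-3)
  (m₁,m₂)=(-1/2,-3): CG² = 2/3, CG = +√(2/3)   ← matches the target
  (m₁,m₂)=(-3/2,-2): CG² = 1/3, CG = −√(1/3)
Pairs with CG² = 2/3: (-1/2,-3): +√(2/3)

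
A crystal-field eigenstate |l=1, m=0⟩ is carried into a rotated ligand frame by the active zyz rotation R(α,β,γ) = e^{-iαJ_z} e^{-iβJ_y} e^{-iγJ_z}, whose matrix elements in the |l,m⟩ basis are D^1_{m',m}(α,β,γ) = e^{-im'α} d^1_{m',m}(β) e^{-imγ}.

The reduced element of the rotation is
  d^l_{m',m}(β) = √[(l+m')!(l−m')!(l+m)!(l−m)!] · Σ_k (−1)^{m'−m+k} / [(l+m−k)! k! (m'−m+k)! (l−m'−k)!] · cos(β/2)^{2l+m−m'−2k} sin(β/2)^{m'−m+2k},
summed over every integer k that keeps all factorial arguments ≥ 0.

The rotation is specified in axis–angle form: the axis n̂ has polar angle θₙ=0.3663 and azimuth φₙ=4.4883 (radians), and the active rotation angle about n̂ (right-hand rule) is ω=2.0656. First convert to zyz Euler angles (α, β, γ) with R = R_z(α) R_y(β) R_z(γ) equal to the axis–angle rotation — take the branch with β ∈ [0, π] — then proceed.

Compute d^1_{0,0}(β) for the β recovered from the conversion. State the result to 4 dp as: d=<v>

Axis–angle → zyz. n̂ = (sinθₙcosφₙ, sinθₙsinφₙ, cosθₙ) = (-0.079590, -0.349208, +0.933659), ω = 2.0656.
R = I cosω + sinω [n̂]ₓ + (1−cosω) n̂n̂ᵀ gives
  R = [-0.465516, -0.780686, -0.416922; +0.862669, -0.295005, -0.410820; +0.197728, -0.550909, +0.810804]
β = atan2(√(R₁₃²+R₂₃²), R₃₃) = 0.625273; α = atan2(R₂₃, R₁₃) mod 2π = 3.919620; γ = atan2(R₃₂, −R₃₁) mod 2π = 4.367798
d^1_{0,0}(β=0.6253) via the finite sum:
With c≡cos(β/2)=0.951526 and s≡sin(β/2)=0.307568, N=[1·1·1·1]^{1/2}=1.000000
k∈{0,1} keeps every argument non-negative
  k=0: (−1)^0·1.0000/(1)·0.9515^2·0.3076^0 = +0.905402
  k=1: (−1)^1·1.0000/(1)·0.9515^0·0.3076^2 = -0.094598
d^1_{0,0}(0.6253) = +0.905402 -0.094598 = +0.810804

d=0.8108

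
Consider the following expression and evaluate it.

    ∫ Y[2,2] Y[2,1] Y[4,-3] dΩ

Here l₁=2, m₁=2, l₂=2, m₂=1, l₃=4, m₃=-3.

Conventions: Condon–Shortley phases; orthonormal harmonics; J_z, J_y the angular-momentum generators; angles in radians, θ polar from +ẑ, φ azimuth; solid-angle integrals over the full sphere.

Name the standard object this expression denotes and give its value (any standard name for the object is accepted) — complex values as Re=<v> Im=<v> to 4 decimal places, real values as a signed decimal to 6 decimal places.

This is a Gaunt coefficient — the integral of a triple product of spherical harmonics over the sphere.
Rules hold: Σm=0, L=8 even, 0≤4≤4.
N = 5·5·9 = 225
Δ = 0!·4!·4!/9! = 1/630
Racah Σ t=0..0: t=0:+1/16 = 1/16
⇒ 3j(2 2 4; 0 0 0)² = 2/35, sgn +1
Racah Σ t=0..0: t=0:+1/144 = 1/144
⇒ 3j(2 2 4; 2 1 -3)² = 1/18, sgn -1
4πI² = N·(3j₀)²·(3jₘ)² = 5/7
I = -1·√(0.714286/4π) = -0.23841361

Gaunt coefficient, -0.238414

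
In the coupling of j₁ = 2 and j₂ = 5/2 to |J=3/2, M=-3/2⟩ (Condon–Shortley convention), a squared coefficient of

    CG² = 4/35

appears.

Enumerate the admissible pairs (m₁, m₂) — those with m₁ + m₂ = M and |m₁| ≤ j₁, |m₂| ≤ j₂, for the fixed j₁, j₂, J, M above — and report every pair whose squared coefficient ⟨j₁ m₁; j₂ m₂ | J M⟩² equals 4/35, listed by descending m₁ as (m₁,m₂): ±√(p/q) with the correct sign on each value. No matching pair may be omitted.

(-2,1/2): −√(4/35)

Admissible pairs with m₁+m₂ = M = -3/2: (-2,1/2), (-1,-1/2), (0,-3/2), (1,-5/2)
  (m₁,m₂)=(1,-5/2): CG² = 2/7, CG = +√(2/7)
  (m₁,m₂)=(0,-3/2): CG² = 12/35, CG = −√(12/35)
  (m₁,m₂)=(-1,-1/2): CG² = 9/35, CG = +√(9/35)
  (m₁,m₂)=(-2,1/2): CG² = 4/35, CG = −√(4/35)   ← matches the target
Pairs with CG² = 4/35: (-2,1/2): −√(4/35)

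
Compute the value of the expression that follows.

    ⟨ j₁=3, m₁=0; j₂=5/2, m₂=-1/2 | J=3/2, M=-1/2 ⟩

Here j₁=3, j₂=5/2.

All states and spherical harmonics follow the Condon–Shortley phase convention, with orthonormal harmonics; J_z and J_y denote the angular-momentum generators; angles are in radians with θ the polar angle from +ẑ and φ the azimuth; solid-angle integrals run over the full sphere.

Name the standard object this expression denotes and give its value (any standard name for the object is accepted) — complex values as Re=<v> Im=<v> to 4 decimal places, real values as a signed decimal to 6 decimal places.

This is a Clebsch–Gordan (vector-coupling) coefficient.
j₁+j₂−J=4  J+j₁−j₂=2  J−j₁+j₂=1  j₁+j₂+J+1=8
(j₁±m₁, j₂±m₂, J±M) = (3,3,2,3,1,2)
P² = 144/35
sum k=1..2:
  [1] −1/12 = -1/12
  [2] +1/4 = 1/4
S = 1/6
C² = P²·S² = 4/35 ; C = +0.338062

Clebsch–Gordan coefficient, +√(4/35) ≈ +0.338062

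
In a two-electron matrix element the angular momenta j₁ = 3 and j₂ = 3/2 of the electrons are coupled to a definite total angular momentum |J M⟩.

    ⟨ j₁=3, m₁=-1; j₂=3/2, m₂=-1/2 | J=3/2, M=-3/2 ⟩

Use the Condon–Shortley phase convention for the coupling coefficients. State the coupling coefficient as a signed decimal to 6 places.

-0.338062

triangle: 3!*3!*0!/7! = 36/5040
(j±m)!: 2!*4!*1!*2!*0!*3! = 576
prefactor² = (2J+1)*Δ*N² = 576/35
  k=1: −1/(1!*2!*3!*0!*0!*0!) = -1/12
Σ = -1/12  ⇒  CG² = 576/35*(-1/12)² = 4/35
CG = −√(4/35) = -0.338062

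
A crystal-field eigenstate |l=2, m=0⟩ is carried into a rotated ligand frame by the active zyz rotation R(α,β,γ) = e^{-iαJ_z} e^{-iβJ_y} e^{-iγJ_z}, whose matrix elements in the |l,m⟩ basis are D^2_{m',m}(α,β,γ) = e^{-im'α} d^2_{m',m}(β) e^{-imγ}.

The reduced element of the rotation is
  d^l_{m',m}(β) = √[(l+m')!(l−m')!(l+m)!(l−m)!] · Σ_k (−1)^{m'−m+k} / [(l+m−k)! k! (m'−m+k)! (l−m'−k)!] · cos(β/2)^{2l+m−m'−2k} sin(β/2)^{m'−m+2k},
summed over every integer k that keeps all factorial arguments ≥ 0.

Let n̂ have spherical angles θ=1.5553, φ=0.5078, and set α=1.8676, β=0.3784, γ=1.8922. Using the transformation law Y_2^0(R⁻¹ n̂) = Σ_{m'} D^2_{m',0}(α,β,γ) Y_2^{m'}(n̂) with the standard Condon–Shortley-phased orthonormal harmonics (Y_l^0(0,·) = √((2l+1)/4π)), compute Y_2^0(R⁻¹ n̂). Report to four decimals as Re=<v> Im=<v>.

Need the full column D^2_{m',0} for m'=−2..2 at α=1.8676, β=0.3784, γ=1.8922.
cos(β/2)=0.982155, sin(β/2)=0.188073
d^2_{-2,0}: single k=2 term ⇒ +0.083578;  D = -0.069280-0.046750i
d^2_{-1,0}: k∈[1..2] ⇒ +0.436458 -0.016004 = +0.420454;  D = -0.122968+0.402070i
d^2_{0,0}: k∈[0..2] ⇒ +0.930508 -0.136482 +0.001251 = +0.795278;  D = +0.795278+0.000000i
d^2_{1,0}: k∈[0..1] ⇒ -0.436458 +0.016004 = -0.420454;  D = +0.122968+0.402070i
d^2_{2,0}: single k=0 term ⇒ +0.083578;  D = -0.069280+0.046750i
Y_2^{m'}(θ=1.5553,φ=0.5078) and Σ D·Y over m':
  (-0.0693-0.0467i)·(+0.2036-0.3282i)  (-0.1230+0.4021i)·(+0.0105-0.0058i)  (+0.7953+0.0000i)·(-0.3152+0.0000i)  (+0.1230+0.4021i)·(-0.0105-0.0058i)  (-0.0693+0.0467i)·(+0.2036+0.3282i)
Y_2^0(R⁻¹ n̂) = -0.307424+0.000000i

Re=-0.3074 Im=0.0000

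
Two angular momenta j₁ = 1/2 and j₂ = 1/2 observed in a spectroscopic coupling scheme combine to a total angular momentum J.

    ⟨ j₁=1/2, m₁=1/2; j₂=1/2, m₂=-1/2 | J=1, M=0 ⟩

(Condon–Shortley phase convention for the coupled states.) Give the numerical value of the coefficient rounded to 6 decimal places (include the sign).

+√(1/2) = +0.707107

triangle: 0!·1!·1!/3! = 1/6
(j±m)!: 1!·0!·0!·1!·1!·1! = 1
prefactor² = (2J+1)·Δ·N² = 1/2
  k=0: +1/(0!·0!·0!·0!·1!·1!) = 1
Σ = 1  ⇒  CG² = 1/2·1² = 1/2
CG = +√(1/2) = +0.707107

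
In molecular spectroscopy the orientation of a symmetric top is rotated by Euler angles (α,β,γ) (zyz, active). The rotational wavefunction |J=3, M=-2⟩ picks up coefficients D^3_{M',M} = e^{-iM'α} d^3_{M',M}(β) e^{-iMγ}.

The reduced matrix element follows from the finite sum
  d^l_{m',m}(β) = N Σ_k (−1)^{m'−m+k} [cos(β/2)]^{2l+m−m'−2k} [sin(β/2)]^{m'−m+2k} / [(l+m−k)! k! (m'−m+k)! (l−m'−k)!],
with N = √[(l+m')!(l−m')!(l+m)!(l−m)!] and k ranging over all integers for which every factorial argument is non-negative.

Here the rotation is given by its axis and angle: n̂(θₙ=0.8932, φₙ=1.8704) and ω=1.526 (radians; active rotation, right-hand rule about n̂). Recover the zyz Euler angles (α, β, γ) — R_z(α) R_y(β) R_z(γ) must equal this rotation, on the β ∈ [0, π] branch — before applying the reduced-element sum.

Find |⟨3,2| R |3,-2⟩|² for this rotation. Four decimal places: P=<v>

Axis–angle → zyz. n̂ = (sinθₙcosφₙ, sinθₙsinφₙ, cosθₙ) = (-0.229939, +0.744377, +0.626922), ω = 1.5260.
R = I cosω + sinω [n̂]ₓ + (1−cosω) n̂n̂ᵀ gives
  R = [+0.095286, -0.789790, +0.605931; +0.462797, +0.574065, +0.675477; -0.881329, +0.216059, +0.420212]
β = atan2(√(R₁₃²+R₂₃²), R₃₃) = 1.137117; α = atan2(R₂₃, R₁₃) mod 2π = 0.839618; γ = atan2(R₃₂, −R₃₁) mod 2π = 0.240411
D^3_{2,-2}(0.8396,1.1371,0.2404) = e^{-i·2·0.8396}·d^3_{2,-2}(1.1371)·e^{-i·-2·0.2404}. Compute d first:
With c≡cos(β/2)=0.842678 and s≡sin(β/2)=0.538418, N=[120·1·1·120]^{1/2}=120.000000
k: max(0,(-2)−(2))=0 … min(3+(-2),3−(2))=1
  k=0: (−1)^4·120.0000/(24)·0.8427^2·0.5384^4 = +0.298381
  k=1: (−1)^5·120.0000/(120)·0.8427^0·0.5384^6 = -0.024362
d^3_{2,-2}(1.1371) = +0.298381 -0.024362 = +0.274019
|D^3_{2,-2}|² = |d^3_{2,-2}(β)|² = (+0.274019)² = 0.075086 (the z-rotation phases have unit modulus)

P=0.0751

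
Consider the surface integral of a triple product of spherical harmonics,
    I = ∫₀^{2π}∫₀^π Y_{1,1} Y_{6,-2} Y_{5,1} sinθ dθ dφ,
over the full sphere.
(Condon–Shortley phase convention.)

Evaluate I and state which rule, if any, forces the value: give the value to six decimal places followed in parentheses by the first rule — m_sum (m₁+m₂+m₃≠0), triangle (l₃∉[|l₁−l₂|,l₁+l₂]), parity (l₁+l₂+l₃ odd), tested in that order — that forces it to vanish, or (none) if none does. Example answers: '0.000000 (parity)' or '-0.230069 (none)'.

0.216205 (none)

Checks pass: Σm=0; 12 even; l₃=5∈[5,7].
(2·1+1)(2·6+1)(2·5+1) = 429
Δ: 2! 0! 10! / 13! → 1/858
sum: t=1:−1/14400 = -1/14400
3j²(1 6 5; 0 0 0) = Δ·Π!·Σ² = 6/143  (sign +1)
sum: t=0:+1/34560 = 1/34560
3j²(1 6 5; 1 -2 1) = Δ·Π!·Σ² = 14/429  (sign +1)
combine: 4πI² = 429·6/143·14/429 = 84/143
take √, sign +1: I = 0.21620548
No selection rule forces the value: the integral is nonzero (none).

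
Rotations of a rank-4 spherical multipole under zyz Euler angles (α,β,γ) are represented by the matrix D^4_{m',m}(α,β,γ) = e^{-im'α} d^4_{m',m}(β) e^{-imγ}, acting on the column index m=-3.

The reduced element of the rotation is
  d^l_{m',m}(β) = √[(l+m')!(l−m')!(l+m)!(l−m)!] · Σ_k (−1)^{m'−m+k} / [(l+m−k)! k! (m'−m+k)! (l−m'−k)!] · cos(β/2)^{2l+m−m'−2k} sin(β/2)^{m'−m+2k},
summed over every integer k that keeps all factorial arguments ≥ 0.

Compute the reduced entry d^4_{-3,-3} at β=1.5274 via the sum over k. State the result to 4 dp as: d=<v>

d=-0.4013

d^4_{-3,-3}(β=1.5274) via the finite sum:
Half-angle: c=0.722282, s=0.691599. N=√(1·5040·1·5040)=5040.000000
Admissible k: 0..1 (factorial args all ≥0)
  k=0: (−1)^0·5040.0000/(5040)·0.7223^8·0.6916^0 = +0.074072
  k=1: (−1)^1·5040.0000/(720)·0.7223^6·0.6916^2 = -0.475387
d^4_{-3,-3}(1.5274) = +0.074072 -0.475387 = -0.401315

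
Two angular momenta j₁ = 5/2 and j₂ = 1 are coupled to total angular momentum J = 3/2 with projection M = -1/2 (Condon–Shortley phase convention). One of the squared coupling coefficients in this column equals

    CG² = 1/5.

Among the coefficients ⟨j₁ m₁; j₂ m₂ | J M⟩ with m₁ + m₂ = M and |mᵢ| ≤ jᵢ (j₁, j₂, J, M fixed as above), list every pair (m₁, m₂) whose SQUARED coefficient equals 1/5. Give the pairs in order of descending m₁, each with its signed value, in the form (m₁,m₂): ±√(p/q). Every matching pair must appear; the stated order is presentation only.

(1/2,-1): +√(1/5)

Admissible pairs with m₁+m₂ = M = -1/2: (-3/2,1), (-1/2,0), (1/2,-1)
  (m₁,m₂)=(1/2,-1): CG² = 1/5, CG = +√(1/5)   ← matches the target
  (m₁,m₂)=(-1/2,0): CG² = 2/5, CG = −√(2/5)
  (m₁,m₂)=(-3/2,1): CG² = 2/5, CG = +√(2/5)
Pairs with CG² = 1/5: (1/2,-1): +√(1/5)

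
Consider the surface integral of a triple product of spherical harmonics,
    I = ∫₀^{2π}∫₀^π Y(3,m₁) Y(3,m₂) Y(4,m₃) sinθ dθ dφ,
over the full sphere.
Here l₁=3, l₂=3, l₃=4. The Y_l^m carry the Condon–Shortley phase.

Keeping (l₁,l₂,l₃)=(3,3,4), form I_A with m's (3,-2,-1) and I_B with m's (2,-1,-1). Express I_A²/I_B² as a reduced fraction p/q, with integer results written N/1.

15/16

l's match ⇒ only the (l;m) 3-j factors differ between A and B.
A: triangle coeff Δ(3,3,4) = 1/34650; Σ_t [0,0]: t=0:+1/288 = 1/288; (3j)²=5/231 [(3 3 4; 3 -2 -1)], sign=-1
B: triangle coeff Δ(3,3,4) = 1/34650; Σ_t [0,1]: t=0:+1/48 t=1:−1/144 = 1/72; (3j)²=16/693 [(3 3 4; 2 -1 -1)], sign=-1
I_A²/I_B² = (5/231)/(16/693) = 15/16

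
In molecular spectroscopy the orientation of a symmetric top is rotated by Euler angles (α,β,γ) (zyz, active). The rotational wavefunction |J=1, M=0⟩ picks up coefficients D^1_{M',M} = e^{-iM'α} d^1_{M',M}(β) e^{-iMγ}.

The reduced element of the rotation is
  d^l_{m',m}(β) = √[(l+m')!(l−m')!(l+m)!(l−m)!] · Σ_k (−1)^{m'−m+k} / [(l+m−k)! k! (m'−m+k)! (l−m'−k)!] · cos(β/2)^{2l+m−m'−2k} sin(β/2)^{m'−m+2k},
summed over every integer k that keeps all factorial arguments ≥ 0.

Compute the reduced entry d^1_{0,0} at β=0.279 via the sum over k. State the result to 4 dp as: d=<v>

d^1_{0,0}(β=0.2790) via the finite sum:
c=cos(0.279000/2)=0.990286, s=sin(0.279000/2)=0.139048; N=√[1·1·1·1]=1.000000
k∈{0,1} keeps every argument non-negative
  k=0: (−1)^0·1.0000/(1)·0.9903^2·0.1390^0 = +0.980666
  k=1: (−1)^1·1.0000/(1)·0.9903^0·0.1390^2 = -0.019334
d^1_{0,0}(0.2790) = +0.980666 -0.019334 = +0.961331

d=0.9613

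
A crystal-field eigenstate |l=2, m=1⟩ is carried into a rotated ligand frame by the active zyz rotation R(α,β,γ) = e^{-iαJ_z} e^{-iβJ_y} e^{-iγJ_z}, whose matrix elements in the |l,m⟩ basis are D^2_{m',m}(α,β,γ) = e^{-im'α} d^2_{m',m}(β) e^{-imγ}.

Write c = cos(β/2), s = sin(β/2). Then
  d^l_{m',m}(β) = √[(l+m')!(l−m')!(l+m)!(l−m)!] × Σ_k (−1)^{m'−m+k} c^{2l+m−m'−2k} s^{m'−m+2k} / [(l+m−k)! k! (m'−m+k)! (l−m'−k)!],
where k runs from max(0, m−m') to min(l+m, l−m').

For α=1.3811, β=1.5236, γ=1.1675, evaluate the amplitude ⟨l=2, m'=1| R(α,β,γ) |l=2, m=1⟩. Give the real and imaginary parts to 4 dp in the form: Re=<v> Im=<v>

Split into d^2_{1,1}(β=1.5236) × two z-phases.
With c≡cos(β/2)=0.723595 and s≡sin(β/2)=0.690225, N=[6·1·6·1]^{1/2}=6.000000
k: max(0,(1)−(1))=0 … min(2+(1),2−(1))=1
  k=0: (−1)^0·6.0000/(6)·0.7236^4·0.6902^0 = +0.274146
  k=1: (−1)^1·6.0000/(2)·0.7236^2·0.6902^2 = -0.748331
d^2_{1,1}(1.5236) = +0.274146 -0.748331 = -0.474185
D = (+0.188561-0.982062i)·(-0.474185)·(+0.392452-0.919772i) = +0.393228+0.264996i

Re=0.3932 Im=0.2650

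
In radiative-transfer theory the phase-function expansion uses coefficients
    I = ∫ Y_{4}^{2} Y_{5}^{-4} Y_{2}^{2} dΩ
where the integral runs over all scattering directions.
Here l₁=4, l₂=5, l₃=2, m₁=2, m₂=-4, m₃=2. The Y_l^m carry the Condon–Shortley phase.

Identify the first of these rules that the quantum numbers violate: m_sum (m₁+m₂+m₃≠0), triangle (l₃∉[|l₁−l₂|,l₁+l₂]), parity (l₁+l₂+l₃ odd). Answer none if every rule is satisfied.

parity

m₁+m₂+m₃ = 2 − 4 + 2 = 0  ✓
triangle: |4−5|=1 ≤ l₃=2 ≤ 4+5=9  ✓
parity: l₁+l₂+l₃ = 11 is odd  ✗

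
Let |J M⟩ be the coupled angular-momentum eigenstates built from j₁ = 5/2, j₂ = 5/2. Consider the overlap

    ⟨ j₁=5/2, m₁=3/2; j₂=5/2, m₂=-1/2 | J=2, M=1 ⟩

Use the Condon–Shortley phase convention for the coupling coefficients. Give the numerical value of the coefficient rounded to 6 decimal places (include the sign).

√[5·3!2!2!/8! · 4!1!2!3!3!1!] = √(36/7)
  +(−1)^0/∏(0,3,1,2,1,0)! = 1/12  (running 1/12)
  +(−1)^1/∏(1,2,0,1,2,1)! = -1/4  (running -1/6)
⟨..|..⟩ = √(36/7)·(-1/6) = -0.377964

-0.377964  (= −√(1/7))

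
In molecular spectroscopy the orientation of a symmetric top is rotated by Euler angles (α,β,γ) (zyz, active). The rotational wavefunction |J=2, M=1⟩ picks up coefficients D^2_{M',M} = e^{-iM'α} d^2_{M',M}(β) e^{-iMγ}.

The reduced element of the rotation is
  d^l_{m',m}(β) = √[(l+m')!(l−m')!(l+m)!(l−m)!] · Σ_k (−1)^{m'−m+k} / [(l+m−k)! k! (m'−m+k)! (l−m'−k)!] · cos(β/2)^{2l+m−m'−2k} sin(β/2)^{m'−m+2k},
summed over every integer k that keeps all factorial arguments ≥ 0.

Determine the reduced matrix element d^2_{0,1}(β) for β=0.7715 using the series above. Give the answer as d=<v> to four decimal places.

d^2_{0,1}(β=0.7715) via the finite sum:
With c≡cos(β/2)=0.926517 and s≡sin(β/2)=0.376254, N=[2·2·6·1]^{1/2}=4.898979
Admissible k: 1..2 (factorial args all ≥0)
  k=1: (−1)^0·4.8990/(2)·0.9265^3·0.3763^1 = +0.733021
  k=2: (−1)^1·4.8990/(2)·0.9265^1·0.3763^3 = -0.120885
d^2_{0,1}(0.7715) = +0.733021 -0.120885 = +0.612136

d=0.6121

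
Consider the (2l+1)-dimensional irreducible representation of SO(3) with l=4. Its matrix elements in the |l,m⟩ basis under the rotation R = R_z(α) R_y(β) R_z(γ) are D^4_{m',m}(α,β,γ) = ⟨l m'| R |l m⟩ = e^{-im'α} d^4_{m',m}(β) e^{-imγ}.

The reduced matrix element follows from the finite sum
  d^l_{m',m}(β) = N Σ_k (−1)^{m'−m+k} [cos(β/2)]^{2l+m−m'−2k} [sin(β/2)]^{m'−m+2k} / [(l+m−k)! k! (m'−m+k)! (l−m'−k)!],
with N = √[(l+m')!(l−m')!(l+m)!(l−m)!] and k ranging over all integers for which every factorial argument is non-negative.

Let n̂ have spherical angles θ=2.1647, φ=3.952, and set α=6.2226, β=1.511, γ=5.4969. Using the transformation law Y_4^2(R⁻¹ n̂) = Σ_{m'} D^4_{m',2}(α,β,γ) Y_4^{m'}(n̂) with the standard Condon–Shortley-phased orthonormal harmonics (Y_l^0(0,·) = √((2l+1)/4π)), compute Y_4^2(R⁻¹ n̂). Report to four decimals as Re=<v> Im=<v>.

Need the full column D^4_{m',2} for m'=−4..4 at α=6.2226, β=1.5110, γ=5.4969.
cos(β/2)=0.727929, sin(β/2)=0.685653
d^4_{-4,2}: single k=6 term ⇒ +0.291328;  D = +0.069410+0.282939i
d^4_{-3,2}: k∈[5..6] ⇒ +0.656104 -0.194036 = +0.462068;  D = +0.082716+0.454605i
d^4_{-2,2}: k∈[4..6] ⇒ +0.930816 -0.660670 +0.048847 = +0.318993;  D = +0.037996+0.316722i
d^4_{-1,2}: k∈[3..5] ⇒ +0.931692 -1.239921 +0.220016 = -0.088213;  D = -0.005185-0.088061i
d^4_{0,2}: k∈[2..4] ⇒ +0.663534 -1.569865 +0.522305 = -0.384026;  D = +0.000681-0.384026i
d^4_{1,2}: k∈[1..3] ⇒ +0.315038 -1.397537 +0.826614 = -0.255885;  D = +0.015947-0.255388i
d^4_{2,2}: k∈[0..2] ⇒ +0.078834 -0.839311 +0.930816 = +0.170338;  D = -0.020889+0.169052i
d^4_{3,2}: k∈[0..1] ⇒ -0.277837 +0.739507 = +0.461670;  D = -0.084256+0.453916i
d^4_{4,2}: single k=0 term ⇒ +0.370102;  D = -0.089453+0.359129i
Y_4^{m'}(θ=2.1647,φ=3.952) and Σ D·Y over m':
  (+0.0694+0.2829i)·(-0.2077+0.0208i)  (+0.0827+0.4546i)·(-0.3023-0.2600i)  (+0.0380+0.3167i)·(-0.0137-0.2736i)  (-0.0052-0.0881i)·(-0.1222+0.1284i)  (+0.0007-0.3840i)·(-0.3134+0.0000i)  (+0.0159-0.2554i)·(+0.1222+0.1284i)  (-0.0209+0.1691i)·(-0.0137+0.2736i)  (-0.0843+0.4539i)·(+0.3023-0.2600i)  (-0.0895+0.3591i)·(-0.2077-0.0208i)
Y_4^2(R⁻¹ n̂) = +0.278144-0.051348i

Re=0.2781 Im=-0.0513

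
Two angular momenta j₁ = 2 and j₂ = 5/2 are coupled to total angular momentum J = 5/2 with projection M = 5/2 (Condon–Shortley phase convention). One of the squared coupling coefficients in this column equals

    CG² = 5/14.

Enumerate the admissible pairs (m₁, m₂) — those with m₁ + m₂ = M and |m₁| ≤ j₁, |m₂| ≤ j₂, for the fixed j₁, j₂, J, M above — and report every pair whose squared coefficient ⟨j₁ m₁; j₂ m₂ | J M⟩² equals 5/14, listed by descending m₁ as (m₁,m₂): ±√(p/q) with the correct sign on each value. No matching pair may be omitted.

Admissible pairs with m₁+m₂ = M = 5/2: (0,5/2), (1,3/2), (2,1/2)
  (m₁,m₂)=(2,1/2): CG² = 3/14, CG = +√(3/14)
  (m₁,m₂)=(1,3/2): CG² = 3/7, CG = −√(3/7)
  (m₁,m₂)=(0,5/2): CG² = 5/14, CG = +√(5/14)   ← matches the target
Pairs with CG² = 5/14: (0,5/2): +√(5/14)

(0,5/2): +√(5/14)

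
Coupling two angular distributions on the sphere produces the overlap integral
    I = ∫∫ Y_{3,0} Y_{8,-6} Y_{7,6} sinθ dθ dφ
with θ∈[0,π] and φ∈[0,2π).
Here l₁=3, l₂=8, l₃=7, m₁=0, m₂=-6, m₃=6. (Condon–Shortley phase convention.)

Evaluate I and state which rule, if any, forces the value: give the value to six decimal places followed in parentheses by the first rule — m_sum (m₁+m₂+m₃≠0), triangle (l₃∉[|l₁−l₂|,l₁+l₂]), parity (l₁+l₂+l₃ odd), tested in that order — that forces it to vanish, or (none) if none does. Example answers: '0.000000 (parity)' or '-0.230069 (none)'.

-0.175725 (none)

Rules hold: Σm=0, L=18 even, 5≤7≤11.
N = 7·17·15 = 1785
Δ = 4!·2!·12!/19! = 1/5290740
Racah Σ t=1..3: t=1:−1/7257600 t=2:+1/2073600 t=3:−1/7257600 = 1/4838400
⇒ 3j(3 8 7; 0 0 0)² = 252/20995, sgn -1
Racah Σ t=1..2: t=1:−1/479001600 t=2:+1/1916006400 = -1/638668800
⇒ 3j(3 8 7; 0 -6 6)² = 117/6460, sgn +1
4πI² = N·(3j₀)²·(3jₘ)² = 11907/30685
I = -1·√(0.38804/4π) = -0.17572485
No selection rule forces the value: the integral is nonzero (none).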